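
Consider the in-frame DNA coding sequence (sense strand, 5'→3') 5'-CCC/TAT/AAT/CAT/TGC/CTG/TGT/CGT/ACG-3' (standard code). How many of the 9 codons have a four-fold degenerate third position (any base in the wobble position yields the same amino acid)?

4

Codon 1 CCC (Pro): third position 4-fold.
Codon 2 TAT (Tyr): third position 2-fold.
Codon 3 AAT (Asn): third position 2-fold.
Codon 4 CAT (His): third position 2-fold.
Codon 5 TGC (Cys): third position 2-fold.
Codon 6 CTG (Leu): third position 4-fold.
Codon 7 TGT (Cys): third position 2-fold.
Codon 8 CGT (Arg): third position 4-fold.
Codon 9 ACG (Thr): third position 4-fold.
Four-fold degenerate third positions: 4.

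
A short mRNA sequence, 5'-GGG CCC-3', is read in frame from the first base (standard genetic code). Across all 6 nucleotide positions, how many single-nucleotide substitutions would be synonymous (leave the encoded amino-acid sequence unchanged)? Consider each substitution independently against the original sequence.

Codon 1 (GGG, Gly): 3 synonymous substitutions.
Codon 2 (CCC, Pro): 3 synonymous substitutions.
Total: 3 + 3 = 6.

6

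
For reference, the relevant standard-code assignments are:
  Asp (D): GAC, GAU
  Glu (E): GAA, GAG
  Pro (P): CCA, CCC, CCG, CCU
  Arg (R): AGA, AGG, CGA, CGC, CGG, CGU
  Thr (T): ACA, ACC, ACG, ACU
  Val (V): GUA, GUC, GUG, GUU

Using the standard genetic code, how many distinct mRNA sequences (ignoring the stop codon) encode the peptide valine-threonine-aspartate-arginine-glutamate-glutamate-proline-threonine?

Val: 4 codons.
Thr: 4 codons.
Asp: 2 codons.
Arg: 6 codons.
Glu: 2 codons.
Glu: 2 codons.
Pro: 4 codons.
Thr: 4 codons.
4 × 4 × 2 × 6 × 2 × 2 × 4 × 4 = 12288.

12288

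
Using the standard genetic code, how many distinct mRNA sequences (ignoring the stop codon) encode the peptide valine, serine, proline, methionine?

96

Val: 4 codons.
Ser: 6 codons.
Pro: 4 codons.
Met: 1 codon.
4 × 6 × 4 × 1 = 96.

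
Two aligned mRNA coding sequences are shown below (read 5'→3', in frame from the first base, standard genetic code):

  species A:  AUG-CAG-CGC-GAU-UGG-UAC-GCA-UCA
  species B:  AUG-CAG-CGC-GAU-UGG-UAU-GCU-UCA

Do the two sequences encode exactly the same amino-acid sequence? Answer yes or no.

Codon 1: AUG Met / AUG Met — identical.
Codon 2: CAG Gln / CAG Gln — identical.
Codon 3: CGC Arg / CGC Arg — identical.
Codon 4: GAU Asp / GAU Asp — identical.
Codon 5: UGG Trp / UGG Trp — identical.
Codon 6: UAC Tyr / UAU Tyr — synonymous.
Codon 7: GCA Ala / GCU Ala — synonymous.
Codon 8: UCA Ser / UCA Ser — identical.
Nonsynonymous differences: 0 → same protein.

yes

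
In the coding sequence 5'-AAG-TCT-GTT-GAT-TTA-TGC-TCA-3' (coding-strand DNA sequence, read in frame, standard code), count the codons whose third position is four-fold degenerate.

3

Codon 1 AAG (Lys): third position 2-fold.
Codon 2 TCT (Ser): third position 4-fold.
Codon 3 GTT (Val): third position 4-fold.
Codon 4 GAT (Asp): third position 2-fold.
Codon 5 TTA (Leu): third position 2-fold.
Codon 6 TGC (Cys): third position 2-fold.
Codon 7 TCA (Ser): third position 4-fold.
Four-fold degenerate third positions: 3.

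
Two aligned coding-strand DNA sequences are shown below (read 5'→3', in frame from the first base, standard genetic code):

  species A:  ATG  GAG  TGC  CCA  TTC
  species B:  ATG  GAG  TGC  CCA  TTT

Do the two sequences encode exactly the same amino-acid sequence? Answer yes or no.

yes

Codon 1: ATG Met / ATG Met — identical.
Codon 2: GAG Glu / GAG Glu — identical.
Codon 3: TGC Cys / TGC Cys — identical.
Codon 4: CCA Pro / CCA Pro — identical.
Codon 5: TTC Phe / TTT Phe — synonymous.
Nonsynonymous differences: 0 → same protein.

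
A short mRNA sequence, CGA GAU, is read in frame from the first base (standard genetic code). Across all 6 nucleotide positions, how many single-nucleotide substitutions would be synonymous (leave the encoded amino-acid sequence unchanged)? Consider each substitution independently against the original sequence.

5

Codon 1 (CGA, Arg): 4 synonymous substitutions.
Codon 2 (GAU, Asp): 1 synonymous substitution.
Total: 4 + 1 = 5.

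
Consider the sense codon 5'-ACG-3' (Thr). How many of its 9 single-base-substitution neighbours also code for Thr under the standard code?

Position 1: none → 0 synonymous.
Position 2: none → 0 synonymous.
Position 3: ACU, ACC, ACA → 3 synonymous.
Total: 0 + 0 + 3 = 3.

3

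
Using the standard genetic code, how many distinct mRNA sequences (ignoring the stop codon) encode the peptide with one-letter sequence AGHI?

96

Ala: 4 codons.
Gly: 4 codons.
His: 2 codons.
Ile: 3 codons.
4 × 4 × 2 × 3 = 96.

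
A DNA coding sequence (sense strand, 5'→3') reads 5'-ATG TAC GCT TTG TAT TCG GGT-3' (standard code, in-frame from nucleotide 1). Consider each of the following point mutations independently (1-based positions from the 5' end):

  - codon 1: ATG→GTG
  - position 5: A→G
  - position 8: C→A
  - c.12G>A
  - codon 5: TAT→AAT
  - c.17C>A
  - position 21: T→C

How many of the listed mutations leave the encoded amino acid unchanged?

Codon 1: ATG (Met) → GTG (Val) — missense.
Codon 2: TAC (Tyr) → TGC (Cys) — missense.
Codon 3: GCT (Ala) → GAT (Asp) — missense.
Codon 4: TTG (Leu) → TTA (Leu) — synonymous.
Codon 5: TAT (Tyr) → AAT (Asn) — missense.
Codon 6: TCG (Ser) → TAG (Stop) — nonsense.
Codon 7: GGT (Gly) → GGC (Gly) — synonymous.
Synonymous: 2 of 7.

2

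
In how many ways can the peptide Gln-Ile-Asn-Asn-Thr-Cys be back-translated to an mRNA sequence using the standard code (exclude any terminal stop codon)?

Gln: 2 codons.
Ile: 3 codons.
Asn: 2 codons.
Asn: 2 codons.
Thr: 4 codons.
Cys: 2 codons.
2 × 3 × 2 × 2 × 4 × 2 = 192.

192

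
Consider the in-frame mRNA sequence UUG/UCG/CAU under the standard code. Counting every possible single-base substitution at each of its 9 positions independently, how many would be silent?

Codon 1 (UUG, Leu): 2 synonymous substitutions.
Codon 2 (UCG, Ser): 3 synonymous substitutions.
Codon 3 (CAU, His): 1 synonymous substitution.
Total: 2 + 3 + 1 = 6.

6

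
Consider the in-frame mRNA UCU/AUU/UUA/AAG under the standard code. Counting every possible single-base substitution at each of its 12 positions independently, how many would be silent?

8

Codon 1 (UCU, Ser): 3 synonymous substitutions.
Codon 2 (AUU, Ile): 2 synonymous substitutions.
Codon 3 (UUA, Leu): 2 synonymous substitutions.
Codon 4 (AAG, Lys): 1 synonymous substitution.
Total: 3 + 2 + 2 + 1 = 8.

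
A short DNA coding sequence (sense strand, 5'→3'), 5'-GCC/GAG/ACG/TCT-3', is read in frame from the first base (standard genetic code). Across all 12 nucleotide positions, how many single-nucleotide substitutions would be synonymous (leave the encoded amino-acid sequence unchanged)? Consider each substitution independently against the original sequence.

10

Codon 1 (GCC, Ala): 3 synonymous substitutions.
Codon 2 (GAG, Glu): 1 synonymous substitution.
Codon 3 (ACG, Thr): 3 synonymous substitutions.
Codon 4 (TCT, Ser): 3 synonymous substitutions.
Total: 3 + 1 + 3 + 3 = 10.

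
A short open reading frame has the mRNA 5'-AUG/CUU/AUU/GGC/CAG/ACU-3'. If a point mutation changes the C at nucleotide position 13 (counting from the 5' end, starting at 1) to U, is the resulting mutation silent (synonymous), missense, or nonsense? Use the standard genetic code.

nonsense

Position 13 falls in codon 5: CAG → Gln.
After the substitution the codon is UAG → Stop.
The new codon is a stop codon, so this is a nonsense mutation.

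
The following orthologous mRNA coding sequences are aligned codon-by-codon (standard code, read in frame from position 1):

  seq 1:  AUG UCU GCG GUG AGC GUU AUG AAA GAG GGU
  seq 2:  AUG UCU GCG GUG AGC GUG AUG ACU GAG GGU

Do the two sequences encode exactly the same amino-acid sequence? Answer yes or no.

Codon 1: AUG Met / AUG Met — identical.
Codon 2: UCU Ser / UCU Ser — identical.
Codon 3: GCG Ala / GCG Ala — identical.
Codon 4: GUG Val / GUG Val — identical.
Codon 5: AGC Ser / AGC Ser — identical.
Codon 6: GUU Val / GUG Val — synonymous.
Codon 7: AUG Met / AUG Met — identical.
Codon 8: AAA Lys / ACU Thr — nonsynonymous.
Codon 9: GAG Glu / GAG Glu — identical.
Codon 10: GGU Gly / GGU Gly — identical.
Nonsynonymous differences: 1 → different protein.

no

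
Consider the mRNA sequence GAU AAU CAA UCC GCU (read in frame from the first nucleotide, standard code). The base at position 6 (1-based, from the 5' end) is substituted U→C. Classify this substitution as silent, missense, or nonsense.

Position 6 falls in codon 2: AAU → Asn.
After the substitution the codon is AAC → Asn.
Both encode Asn, so the change is synonymous.

silent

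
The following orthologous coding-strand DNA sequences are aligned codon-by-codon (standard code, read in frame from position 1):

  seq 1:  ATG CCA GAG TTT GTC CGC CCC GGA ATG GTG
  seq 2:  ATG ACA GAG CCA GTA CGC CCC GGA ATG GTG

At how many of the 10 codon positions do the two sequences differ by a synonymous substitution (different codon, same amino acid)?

Codon 1: ATG Met / ATG Met — identical.
Codon 2: CCA Pro / ACA Thr — nonsynonymous.
Codon 3: GAG Glu / GAG Glu — identical.
Codon 4: TTT Phe / CCA Pro — nonsynonymous.
Codon 5: GTC Val / GTA Val — synonymous.
Codon 6: CGC Arg / CGC Arg — identical.
Codon 7: CCC Pro / CCC Pro — identical.
Codon 8: GGA Gly / GGA Gly — identical.
Codon 9: ATG Met / ATG Met — identical.
Codon 10: GTG Val / GTG Val — identical.
Synonymous differences: 1.

1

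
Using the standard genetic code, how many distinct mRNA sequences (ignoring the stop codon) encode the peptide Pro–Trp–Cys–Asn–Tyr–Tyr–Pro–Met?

256

Pro: 4 codons.
Trp: 1 codon.
Cys: 2 codons.
Asn: 2 codons.
Tyr: 2 codons.
Tyr: 2 codons.
Pro: 4 codons.
Met: 1 codon.
4 × 1 × 2 × 2 × 2 × 2 × 4 × 1 = 256.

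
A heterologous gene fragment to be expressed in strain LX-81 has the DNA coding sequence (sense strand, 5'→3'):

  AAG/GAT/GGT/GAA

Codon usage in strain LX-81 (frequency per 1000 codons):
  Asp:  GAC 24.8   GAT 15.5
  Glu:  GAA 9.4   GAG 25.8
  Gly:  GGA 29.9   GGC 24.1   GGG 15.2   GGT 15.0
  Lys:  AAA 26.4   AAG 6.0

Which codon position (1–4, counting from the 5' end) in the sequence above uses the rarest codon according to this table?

Codon 1 AAG (Lys): 6.0 per 1000.
Codon 2 GAT (Asp): 15.5 per 1000.
Codon 3 GGT (Gly): 15.0 per 1000.
Codon 4 GAA (Glu): 9.4 per 1000.
Lowest frequency is 6.0 at codon 1.

1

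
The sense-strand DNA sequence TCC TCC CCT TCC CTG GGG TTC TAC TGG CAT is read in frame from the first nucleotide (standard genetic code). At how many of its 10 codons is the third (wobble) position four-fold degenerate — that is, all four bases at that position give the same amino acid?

6

Codon 1 TCC (Ser): third position 4-fold.
Codon 2 TCC (Ser): third position 4-fold.
Codon 3 CCT (Pro): third position 4-fold.
Codon 4 TCC (Ser): third position 4-fold.
Codon 5 CTG (Leu): third position 4-fold.
Codon 6 GGG (Gly): third position 4-fold.
Codon 7 TTC (Phe): third position 2-fold.
Codon 8 TAC (Tyr): third position 2-fold.
Codon 9 TGG (Trp): third position 1-fold.
Codon 10 CAT (His): third position 2-fold.
Four-fold degenerate third positions: 6.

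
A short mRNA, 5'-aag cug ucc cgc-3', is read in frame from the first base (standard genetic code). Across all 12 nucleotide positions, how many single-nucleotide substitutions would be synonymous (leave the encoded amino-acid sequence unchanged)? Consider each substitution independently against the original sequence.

11

Codon 1 (AAG, Lys): 1 synonymous substitution.
Codon 2 (CUG, Leu): 4 synonymous substitutions.
Codon 3 (UCC, Ser): 3 synonymous substitutions.
Codon 4 (CGC, Arg): 3 synonymous substitutions.
Total: 1 + 4 + 3 + 3 = 11.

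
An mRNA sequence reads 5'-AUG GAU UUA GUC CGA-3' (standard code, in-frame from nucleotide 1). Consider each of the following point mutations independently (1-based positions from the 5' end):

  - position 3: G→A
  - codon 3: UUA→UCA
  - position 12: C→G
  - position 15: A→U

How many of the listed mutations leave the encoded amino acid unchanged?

Codon 1: AUG (Met) → AUA (Ile) — missense.
Codon 3: UUA (Leu) → UCA (Ser) — missense.
Codon 4: GUC (Val) → GUG (Val) — synonymous.
Codon 5: CGA (Arg) → CGU (Arg) — synonymous.
Synonymous: 2 of 4.

2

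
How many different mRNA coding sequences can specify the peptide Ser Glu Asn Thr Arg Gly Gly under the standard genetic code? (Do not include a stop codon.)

Ser: 6 codons.
Glu: 2 codons.
Asn: 2 codons.
Thr: 4 codons.
Arg: 6 codons.
Gly: 4 codons.
Gly: 4 codons.
6 × 2 × 2 × 4 × 6 × 4 × 4 = 9216.

9216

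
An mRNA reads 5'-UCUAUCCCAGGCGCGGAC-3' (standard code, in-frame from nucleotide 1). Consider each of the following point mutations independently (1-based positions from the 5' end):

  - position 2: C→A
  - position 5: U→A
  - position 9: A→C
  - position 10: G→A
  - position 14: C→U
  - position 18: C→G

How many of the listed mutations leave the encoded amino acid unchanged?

Codon 1: UCU (Ser) → UAU (Tyr) — missense.
Codon 2: AUC (Ile) → AAC (Asn) — missense.
Codon 3: CCA (Pro) → CCC (Pro) — synonymous.
Codon 4: GGC (Gly) → AGC (Ser) — missense.
Codon 5: GCG (Ala) → GUG (Val) — missense.
Codon 6: GAC (Asp) → GAG (Glu) — missense.
Synonymous: 1 of 6.

1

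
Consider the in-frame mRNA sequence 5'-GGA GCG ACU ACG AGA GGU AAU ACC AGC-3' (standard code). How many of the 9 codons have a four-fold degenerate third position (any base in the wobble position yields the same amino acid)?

Codon 1 GGA (Gly): third position 4-fold.
Codon 2 GCG (Ala): third position 4-fold.
Codon 3 ACU (Thr): third position 4-fold.
Codon 4 ACG (Thr): third position 4-fold.
Codon 5 AGA (Arg): third position 2-fold.
Codon 6 GGU (Gly): third position 4-fold.
Codon 7 AAU (Asn): third position 2-fold.
Codon 8 ACC (Thr): third position 4-fold.
Codon 9 AGC (Ser): third position 2-fold.
Four-fold degenerate third positions: 6.

6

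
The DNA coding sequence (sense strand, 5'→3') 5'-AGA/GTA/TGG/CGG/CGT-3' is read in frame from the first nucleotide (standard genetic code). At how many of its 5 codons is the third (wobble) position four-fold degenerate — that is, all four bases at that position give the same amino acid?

Codon 1 AGA (Arg): third position 2-fold.
Codon 2 GTA (Val): third position 4-fold.
Codon 3 TGG (Trp): third position 1-fold.
Codon 4 CGG (Arg): third position 4-fold.
Codon 5 CGT (Arg): third position 4-fold.
Four-fold degenerate third positions: 3.

3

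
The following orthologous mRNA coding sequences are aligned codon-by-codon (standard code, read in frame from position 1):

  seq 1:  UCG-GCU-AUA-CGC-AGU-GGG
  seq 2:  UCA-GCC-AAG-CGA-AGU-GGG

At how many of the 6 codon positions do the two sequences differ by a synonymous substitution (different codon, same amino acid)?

3

Codon 1: UCG Ser / UCA Ser — synonymous.
Codon 2: GCU Ala / GCC Ala — synonymous.
Codon 3: AUA Ile / AAG Lys — nonsynonymous.
Codon 4: CGC Arg / CGA Arg — synonymous.
Codon 5: AGU Ser / AGU Ser — identical.
Codon 6: GGG Gly / GGG Gly — identical.
Synonymous differences: 3.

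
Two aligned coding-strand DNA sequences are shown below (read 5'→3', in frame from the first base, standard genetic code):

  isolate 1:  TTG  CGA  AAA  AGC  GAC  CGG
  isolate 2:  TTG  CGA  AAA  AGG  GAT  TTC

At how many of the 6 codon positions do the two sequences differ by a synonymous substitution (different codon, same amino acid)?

Codon 1: TTG Leu / TTG Leu — identical.
Codon 2: CGA Arg / CGA Arg — identical.
Codon 3: AAA Lys / AAA Lys — identical.
Codon 4: AGC Ser / AGG Arg — nonsynonymous.
Codon 5: GAC Asp / GAT Asp — synonymous.
Codon 6: CGG Arg / TTC Phe — nonsynonymous.
Synonymous differences: 1.

1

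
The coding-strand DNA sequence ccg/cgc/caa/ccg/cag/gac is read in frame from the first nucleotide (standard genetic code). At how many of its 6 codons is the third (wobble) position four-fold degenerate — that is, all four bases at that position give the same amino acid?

3

Codon 1 CCG (Pro): third position 4-fold.
Codon 2 CGC (Arg): third position 4-fold.
Codon 3 CAA (Gln): third position 2-fold.
Codon 4 CCG (Pro): third position 4-fold.
Codon 5 CAG (Gln): third position 2-fold.
Codon 6 GAC (Asp): third position 2-fold.
Four-fold degenerate third positions: 3.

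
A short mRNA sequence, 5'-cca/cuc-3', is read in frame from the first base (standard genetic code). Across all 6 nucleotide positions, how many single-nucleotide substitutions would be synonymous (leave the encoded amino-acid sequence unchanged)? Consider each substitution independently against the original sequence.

Codon 1 (CCA, Pro): 3 synonymous substitutions.
Codon 2 (CUC, Leu): 3 synonymous substitutions.
Total: 3 + 3 = 6.

6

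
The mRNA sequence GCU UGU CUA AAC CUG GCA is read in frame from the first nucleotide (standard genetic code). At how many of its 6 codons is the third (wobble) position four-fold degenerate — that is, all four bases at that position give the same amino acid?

Codon 1 GCU (Ala): third position 4-fold.
Codon 2 UGU (Cys): third position 2-fold.
Codon 3 CUA (Leu): third position 4-fold.
Codon 4 AAC (Asn): third position 2-fold.
Codon 5 CUG (Leu): third position 4-fold.
Codon 6 GCA (Ala): third position 4-fold.
Four-fold degenerate third positions: 4.

4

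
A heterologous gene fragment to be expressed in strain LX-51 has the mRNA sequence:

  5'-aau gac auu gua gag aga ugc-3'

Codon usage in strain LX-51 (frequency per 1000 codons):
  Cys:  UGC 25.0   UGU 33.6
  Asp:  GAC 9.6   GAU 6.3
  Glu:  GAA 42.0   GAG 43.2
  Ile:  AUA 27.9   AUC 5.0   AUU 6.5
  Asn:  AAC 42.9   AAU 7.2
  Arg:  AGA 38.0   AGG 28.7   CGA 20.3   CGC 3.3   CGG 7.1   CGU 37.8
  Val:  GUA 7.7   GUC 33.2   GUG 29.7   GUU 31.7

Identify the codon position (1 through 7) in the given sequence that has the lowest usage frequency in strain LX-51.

Codon 1 AAU (Asn): 7.2 per 1000.
Codon 2 GAC (Asp): 9.6 per 1000.
Codon 3 AUU (Ile): 6.5 per 1000.
Codon 4 GUA (Val): 7.7 per 1000.
Codon 5 GAG (Glu): 43.2 per 1000.
Codon 6 AGA (Arg): 38.0 per 1000.
Codon 7 UGC (Cys): 25.0 per 1000.
Lowest frequency is 6.5 at codon 3.

3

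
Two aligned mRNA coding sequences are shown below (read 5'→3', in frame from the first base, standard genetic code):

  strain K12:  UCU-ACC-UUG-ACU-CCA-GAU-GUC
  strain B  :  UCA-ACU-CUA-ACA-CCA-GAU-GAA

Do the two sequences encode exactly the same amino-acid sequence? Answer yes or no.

no

Codon 1: UCU Ser / UCA Ser — synonymous.
Codon 2: ACC Thr / ACU Thr — synonymous.
Codon 3: UUG Leu / CUA Leu — synonymous.
Codon 4: ACU Thr / ACA Thr — synonymous.
Codon 5: CCA Pro / CCA Pro — identical.
Codon 6: GAU Asp / GAU Asp — identical.
Codon 7: GUC Val / GAA Glu — nonsynonymous.
Nonsynonymous differences: 1 → different protein.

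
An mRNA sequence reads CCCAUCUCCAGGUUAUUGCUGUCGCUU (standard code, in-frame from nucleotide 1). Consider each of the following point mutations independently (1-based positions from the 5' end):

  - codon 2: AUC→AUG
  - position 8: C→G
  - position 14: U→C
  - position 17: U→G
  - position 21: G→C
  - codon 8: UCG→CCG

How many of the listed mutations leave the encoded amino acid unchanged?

1

Codon 2: AUC (Ile) → AUG (Met) — missense.
Codon 3: UCC (Ser) → UGC (Cys) — missense.
Codon 5: UUA (Leu) → UCA (Ser) — missense.
Codon 6: UUG (Leu) → UGG (Trp) — missense.
Codon 7: CUG (Leu) → CUC (Leu) — synonymous.
Codon 8: UCG (Ser) → CCG (Pro) — missense.
Synonymous: 1 of 6.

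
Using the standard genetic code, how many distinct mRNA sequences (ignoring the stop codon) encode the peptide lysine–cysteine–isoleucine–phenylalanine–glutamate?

Lys: 2 codons.
Cys: 2 codons.
Ile: 3 codons.
Phe: 2 codons.
Glu: 2 codons.
2 × 2 × 3 × 2 × 2 = 48.

48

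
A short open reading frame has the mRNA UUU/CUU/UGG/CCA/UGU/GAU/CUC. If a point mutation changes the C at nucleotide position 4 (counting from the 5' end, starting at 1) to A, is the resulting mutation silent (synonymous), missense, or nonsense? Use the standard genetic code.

Position 4 falls in codon 2: CUU → Leu.
After the substitution the codon is AUU → Ile.
Leu ≠ Ile, so this is a missense mutation.

missense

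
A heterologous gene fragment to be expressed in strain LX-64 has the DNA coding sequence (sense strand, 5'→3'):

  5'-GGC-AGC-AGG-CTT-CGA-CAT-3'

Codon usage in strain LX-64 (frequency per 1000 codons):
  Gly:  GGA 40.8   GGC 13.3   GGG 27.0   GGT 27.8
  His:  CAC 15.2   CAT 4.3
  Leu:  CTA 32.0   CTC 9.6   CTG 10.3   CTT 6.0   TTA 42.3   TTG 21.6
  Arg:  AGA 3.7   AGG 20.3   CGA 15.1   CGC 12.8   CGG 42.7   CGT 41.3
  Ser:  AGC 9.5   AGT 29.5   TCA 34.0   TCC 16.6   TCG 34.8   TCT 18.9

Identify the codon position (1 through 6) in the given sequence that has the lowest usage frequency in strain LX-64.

Codon 1 GGC (Gly): 13.3 per 1000.
Codon 2 AGC (Ser): 9.5 per 1000.
Codon 3 AGG (Arg): 20.3 per 1000.
Codon 4 CTT (Leu): 6.0 per 1000.
Codon 5 CGA (Arg): 15.1 per 1000.
Codon 6 CAT (His): 4.3 per 1000.
Lowest frequency is 4.3 at codon 6.

6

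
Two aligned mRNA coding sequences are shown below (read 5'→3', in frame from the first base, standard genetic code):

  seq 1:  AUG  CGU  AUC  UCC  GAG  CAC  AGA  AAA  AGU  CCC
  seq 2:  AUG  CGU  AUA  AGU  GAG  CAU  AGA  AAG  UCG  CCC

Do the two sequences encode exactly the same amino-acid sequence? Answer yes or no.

yes

Codon 1: AUG Met / AUG Met — identical.
Codon 2: CGU Arg / CGU Arg — identical.
Codon 3: AUC Ile / AUA Ile — synonymous.
Codon 4: UCC Ser / AGU Ser — synonymous.
Codon 5: GAG Glu / GAG Glu — identical.
Codon 6: CAC His / CAU His — synonymous.
Codon 7: AGA Arg / AGA Arg — identical.
Codon 8: AAA Lys / AAG Lys — synonymous.
Codon 9: AGU Ser / UCG Ser — synonymous.
Codon 10: CCC Pro / CCC Pro — identical.
Nonsynonymous differences: 0 → same protein.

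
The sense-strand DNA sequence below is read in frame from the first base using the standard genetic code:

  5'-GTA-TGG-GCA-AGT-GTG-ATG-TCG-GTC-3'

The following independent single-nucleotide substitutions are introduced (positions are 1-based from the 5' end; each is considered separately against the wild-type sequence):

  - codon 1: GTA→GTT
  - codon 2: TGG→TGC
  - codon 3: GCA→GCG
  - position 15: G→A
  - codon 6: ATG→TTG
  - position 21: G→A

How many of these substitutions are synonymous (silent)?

Codon 1: GTA (Val) → GTT (Val) — synonymous.
Codon 2: TGG (Trp) → TGC (Cys) — missense.
Codon 3: GCA (Ala) → GCG (Ala) — synonymous.
Codon 5: GTG (Val) → GTA (Val) — synonymous.
Codon 6: ATG (Met) → TTG (Leu) — missense.
Codon 7: TCG (Ser) → TCA (Ser) — synonymous.
Synonymous: 4 of 6.

4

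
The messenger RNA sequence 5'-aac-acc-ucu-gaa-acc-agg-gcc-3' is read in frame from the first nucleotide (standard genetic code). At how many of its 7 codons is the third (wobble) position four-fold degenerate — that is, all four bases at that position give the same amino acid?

Codon 1 AAC (Asn): third position 2-fold.
Codon 2 ACC (Thr): third position 4-fold.
Codon 3 UCU (Ser): third position 4-fold.
Codon 4 GAA (Glu): third position 2-fold.
Codon 5 ACC (Thr): third position 4-fold.
Codon 6 AGG (Arg): third position 2-fold.
Codon 7 GCC (Ala): third position 4-fold.
Four-fold degenerate third positions: 4.

4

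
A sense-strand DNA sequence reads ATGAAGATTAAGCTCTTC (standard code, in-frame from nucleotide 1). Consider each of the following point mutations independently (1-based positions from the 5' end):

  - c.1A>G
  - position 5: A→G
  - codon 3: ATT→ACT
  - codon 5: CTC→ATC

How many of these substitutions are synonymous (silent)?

Codon 1: ATG (Met) → GTG (Val) — missense.
Codon 2: AAG (Lys) → AGG (Arg) — missense.
Codon 3: ATT (Ile) → ACT (Thr) — missense.
Codon 5: CTC (Leu) → ATC (Ile) — missense.
Synonymous: 0 of 4.

0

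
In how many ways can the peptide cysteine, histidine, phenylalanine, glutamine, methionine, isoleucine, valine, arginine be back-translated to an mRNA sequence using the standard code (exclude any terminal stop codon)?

Cys: 2 codons.
His: 2 codons.
Phe: 2 codons.
Gln: 2 codons.
Met: 1 codon.
Ile: 3 codons.
Val: 4 codons.
Arg: 6 codons.
2 × 2 × 2 × 2 × 1 × 3 × 4 × 6 = 1152.

1152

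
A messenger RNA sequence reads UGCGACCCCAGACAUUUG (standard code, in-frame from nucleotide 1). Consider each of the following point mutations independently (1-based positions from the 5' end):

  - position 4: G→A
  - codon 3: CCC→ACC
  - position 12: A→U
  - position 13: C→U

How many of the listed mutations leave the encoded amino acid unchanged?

Codon 2: GAC (Asp) → AAC (Asn) — missense.
Codon 3: CCC (Pro) → ACC (Thr) — missense.
Codon 4: AGA (Arg) → AGU (Ser) — missense.
Codon 5: CAU (His) → UAU (Tyr) — missense.
Synonymous: 0 of 4.

0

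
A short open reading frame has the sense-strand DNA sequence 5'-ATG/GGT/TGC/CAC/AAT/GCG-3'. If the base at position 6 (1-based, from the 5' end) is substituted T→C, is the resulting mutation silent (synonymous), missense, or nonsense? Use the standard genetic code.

Position 6 falls in codon 2: GGT → Gly.
After the substitution the codon is GGC → Gly.
Both encode Gly, so the change is synonymous.

silent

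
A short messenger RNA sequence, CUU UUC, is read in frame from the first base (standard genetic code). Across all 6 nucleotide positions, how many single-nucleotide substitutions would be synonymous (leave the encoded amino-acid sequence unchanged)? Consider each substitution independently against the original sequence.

4

Codon 1 (CUU, Leu): 3 synonymous substitutions.
Codon 2 (UUC, Phe): 1 synonymous substitution.
Total: 3 + 1 = 4.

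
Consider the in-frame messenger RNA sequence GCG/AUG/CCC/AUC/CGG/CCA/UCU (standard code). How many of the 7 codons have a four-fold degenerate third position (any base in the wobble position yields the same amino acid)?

Codon 1 GCG (Ala): third position 4-fold.
Codon 2 AUG (Met): third position 1-fold.
Codon 3 CCC (Pro): third position 4-fold.
Codon 4 AUC (Ile): third position 3-fold.
Codon 5 CGG (Arg): third position 4-fold.
Codon 6 CCA (Pro): third position 4-fold.
Codon 7 UCU (Ser): third position 4-fold.
Four-fold degenerate third positions: 5.

5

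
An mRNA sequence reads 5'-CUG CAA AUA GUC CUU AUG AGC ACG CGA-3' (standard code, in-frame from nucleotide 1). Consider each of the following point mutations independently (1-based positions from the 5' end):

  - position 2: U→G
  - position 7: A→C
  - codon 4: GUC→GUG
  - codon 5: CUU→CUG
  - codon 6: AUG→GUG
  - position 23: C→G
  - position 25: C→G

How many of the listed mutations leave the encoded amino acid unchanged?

Codon 1: CUG (Leu) → CGG (Arg) — missense.
Codon 3: AUA (Ile) → CUA (Leu) — missense.
Codon 4: GUC (Val) → GUG (Val) — synonymous.
Codon 5: CUU (Leu) → CUG (Leu) — synonymous.
Codon 6: AUG (Met) → GUG (Val) — missense.
Codon 8: ACG (Thr) → AGG (Arg) — missense.
Codon 9: CGA (Arg) → GGA (Gly) — missense.
Synonymous: 2 of 7.

2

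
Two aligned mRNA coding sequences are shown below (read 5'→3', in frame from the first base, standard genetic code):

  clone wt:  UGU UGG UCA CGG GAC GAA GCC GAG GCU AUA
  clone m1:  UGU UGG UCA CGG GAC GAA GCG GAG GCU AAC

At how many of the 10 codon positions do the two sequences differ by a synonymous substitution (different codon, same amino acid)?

1

Codon 1: UGU Cys / UGU Cys — identical.
Codon 2: UGG Trp / UGG Trp — identical.
Codon 3: UCA Ser / UCA Ser — identical.
Codon 4: CGG Arg / CGG Arg — identical.
Codon 5: GAC Asp / GAC Asp — identical.
Codon 6: GAA Glu / GAA Glu — identical.
Codon 7: GCC Ala / GCG Ala — synonymous.
Codon 8: GAG Glu / GAG Glu — identical.
Codon 9: GCU Ala / GCU Ala — identical.
Codon 10: AUA Ile / AAC Asn — nonsynonymous.
Synonymous differences: 1.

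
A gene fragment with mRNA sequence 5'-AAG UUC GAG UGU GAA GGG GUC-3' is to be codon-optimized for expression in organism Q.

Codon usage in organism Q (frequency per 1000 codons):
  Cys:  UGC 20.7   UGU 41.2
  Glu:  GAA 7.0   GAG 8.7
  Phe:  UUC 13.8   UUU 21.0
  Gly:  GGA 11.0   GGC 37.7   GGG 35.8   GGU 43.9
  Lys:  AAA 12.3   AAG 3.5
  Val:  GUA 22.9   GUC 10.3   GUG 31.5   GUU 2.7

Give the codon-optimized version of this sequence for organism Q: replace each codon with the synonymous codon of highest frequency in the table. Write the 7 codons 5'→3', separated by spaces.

AAA UUU GAG UGU GAG GGU GUG

Codon 1 (Lys): best is AAA at 12.3.
Codon 2 (Phe): best is UUU at 21.0.
Codon 3 (Glu): best is GAG at 8.7.
Codon 4 (Cys): best is UGU at 41.2.
Codon 5 (Glu): best is GAG at 8.7.
Codon 6 (Gly): best is GGU at 43.9.
Codon 7 (Val): best is GUG at 31.5.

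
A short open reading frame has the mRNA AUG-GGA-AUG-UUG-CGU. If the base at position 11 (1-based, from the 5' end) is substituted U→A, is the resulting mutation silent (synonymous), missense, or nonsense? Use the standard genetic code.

Position 11 falls in codon 4: UUG → Leu.
After the substitution the codon is UAG → Stop.
The new codon is a stop codon, so this is a nonsense mutation.

nonsense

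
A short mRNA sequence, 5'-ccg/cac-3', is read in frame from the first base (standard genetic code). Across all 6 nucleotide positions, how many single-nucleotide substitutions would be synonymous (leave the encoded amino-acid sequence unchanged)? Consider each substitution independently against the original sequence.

Codon 1 (CCG, Pro): 3 synonymous substitutions.
Codon 2 (CAC, His): 1 synonymous substitution.
Total: 3 + 1 = 4.

4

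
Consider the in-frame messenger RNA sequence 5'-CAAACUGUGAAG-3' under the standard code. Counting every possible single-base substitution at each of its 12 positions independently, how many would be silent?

Codon 1 (CAA, Gln): 1 synonymous substitution.
Codon 2 (ACU, Thr): 3 synonymous substitutions.
Codon 3 (GUG, Val): 3 synonymous substitutions.
Codon 4 (AAG, Lys): 1 synonymous substitution.
Total: 1 + 3 + 3 + 1 = 8.

8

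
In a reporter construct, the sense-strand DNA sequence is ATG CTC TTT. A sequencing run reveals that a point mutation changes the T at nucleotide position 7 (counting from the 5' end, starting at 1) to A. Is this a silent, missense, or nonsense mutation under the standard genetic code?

missense

Position 7 falls in codon 3: TTT → Phe.
After the substitution the codon is ATT → Ile.
Phe ≠ Ile, so this is a missense mutation.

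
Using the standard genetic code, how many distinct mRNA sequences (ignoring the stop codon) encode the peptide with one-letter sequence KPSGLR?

Lys: 2 codons.
Pro: 4 codons.
Ser: 6 codons.
Gly: 4 codons.
Leu: 6 codons.
Arg: 6 codons.
2 × 4 × 6 × 4 × 6 × 6 = 6912.

6912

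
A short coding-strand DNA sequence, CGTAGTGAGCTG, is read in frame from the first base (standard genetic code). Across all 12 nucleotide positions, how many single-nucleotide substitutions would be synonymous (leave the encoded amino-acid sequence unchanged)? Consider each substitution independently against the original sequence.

Codon 1 (CGT, Arg): 3 synonymous substitutions.
Codon 2 (AGT, Ser): 1 synonymous substitution.
Codon 3 (GAG, Glu): 1 synonymous substitution.
Codon 4 (CTG, Leu): 4 synonymous substitutions.
Total: 3 + 1 + 1 + 4 = 9.

9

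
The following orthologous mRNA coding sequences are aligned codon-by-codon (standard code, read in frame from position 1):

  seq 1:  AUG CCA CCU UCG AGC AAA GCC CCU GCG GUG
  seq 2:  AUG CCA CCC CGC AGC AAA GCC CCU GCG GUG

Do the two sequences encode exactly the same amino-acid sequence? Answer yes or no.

no

Codon 1: AUG Met / AUG Met — identical.
Codon 2: CCA Pro / CCA Pro — identical.
Codon 3: CCU Pro / CCC Pro — synonymous.
Codon 4: UCG Ser / CGC Arg — nonsynonymous.
Codon 5: AGC Ser / AGC Ser — identical.
Codon 6: AAA Lys / AAA Lys — identical.
Codon 7: GCC Ala / GCC Ala — identical.
Codon 8: CCU Pro / CCU Pro — identical.
Codon 9: GCG Ala / GCG Ala — identical.
Codon 10: GUG Val / GUG Val — identical.
Nonsynonymous differences: 1 → different protein.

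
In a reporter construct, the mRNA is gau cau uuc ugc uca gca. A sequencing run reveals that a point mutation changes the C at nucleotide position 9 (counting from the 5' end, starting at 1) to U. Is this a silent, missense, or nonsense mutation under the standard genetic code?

silent

Position 9 falls in codon 3: UUC → Phe.
After the substitution the codon is UUU → Phe.
Both encode Phe, so the change is synonymous.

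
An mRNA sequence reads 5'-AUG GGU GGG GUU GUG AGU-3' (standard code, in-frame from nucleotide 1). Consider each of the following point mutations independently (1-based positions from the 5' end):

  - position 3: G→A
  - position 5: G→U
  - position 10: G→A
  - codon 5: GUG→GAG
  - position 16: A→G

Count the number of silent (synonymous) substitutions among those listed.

0

Codon 1: AUG (Met) → AUA (Ile) — missense.
Codon 2: GGU (Gly) → GUU (Val) — missense.
Codon 4: GUU (Val) → AUU (Ile) — missense.
Codon 5: GUG (Val) → GAG (Glu) — missense.
Codon 6: AGU (Ser) → GGU (Gly) — missense.
Synonymous: 0 of 5.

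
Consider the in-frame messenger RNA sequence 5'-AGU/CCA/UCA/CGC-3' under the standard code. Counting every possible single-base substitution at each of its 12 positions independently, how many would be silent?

10

Codon 1 (AGU, Ser): 1 synonymous substitution.
Codon 2 (CCA, Pro): 3 synonymous substitutions.
Codon 3 (UCA, Ser): 3 synonymous substitutions.
Codon 4 (CGC, Arg): 3 synonymous substitutions.
Total: 1 + 3 + 3 + 3 = 10.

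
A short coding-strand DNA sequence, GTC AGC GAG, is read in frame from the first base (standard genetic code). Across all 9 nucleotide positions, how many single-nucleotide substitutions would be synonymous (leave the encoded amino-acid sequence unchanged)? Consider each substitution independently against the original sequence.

Codon 1 (GTC, Val): 3 synonymous substitutions.
Codon 2 (AGC, Ser): 1 synonymous substitution.
Codon 3 (GAG, Glu): 1 synonymous substitution.
Total: 3 + 1 + 1 = 5.

5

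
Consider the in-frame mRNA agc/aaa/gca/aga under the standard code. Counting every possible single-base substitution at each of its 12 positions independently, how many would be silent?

7

Codon 1 (AGC, Ser): 1 synonymous substitution.
Codon 2 (AAA, Lys): 1 synonymous substitution.
Codon 3 (GCA, Ala): 3 synonymous substitutions.
Codon 4 (AGA, Arg): 2 synonymous substitutions.
Total: 1 + 1 + 3 + 2 = 7.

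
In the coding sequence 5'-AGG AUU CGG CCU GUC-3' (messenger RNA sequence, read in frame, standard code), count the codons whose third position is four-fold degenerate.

Codon 1 AGG (Arg): third position 2-fold.
Codon 2 AUU (Ile): third position 3-fold.
Codon 3 CGG (Arg): third position 4-fold.
Codon 4 CCU (Pro): third position 4-fold.
Codon 5 GUC (Val): third position 4-fold.
Four-fold degenerate third positions: 3.

3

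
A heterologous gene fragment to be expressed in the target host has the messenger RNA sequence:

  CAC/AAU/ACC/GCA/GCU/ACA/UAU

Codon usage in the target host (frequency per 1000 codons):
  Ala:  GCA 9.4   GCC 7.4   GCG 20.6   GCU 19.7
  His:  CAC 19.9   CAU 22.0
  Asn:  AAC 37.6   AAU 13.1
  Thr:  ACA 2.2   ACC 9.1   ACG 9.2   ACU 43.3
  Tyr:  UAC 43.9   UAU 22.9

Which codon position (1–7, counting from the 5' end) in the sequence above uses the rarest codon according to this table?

Codon 1 CAC (His): 19.9 per 1000.
Codon 2 AAU (Asn): 13.1 per 1000.
Codon 3 ACC (Thr): 9.1 per 1000.
Codon 4 GCA (Ala): 9.4 per 1000.
Codon 5 GCU (Ala): 19.7 per 1000.
Codon 6 ACA (Thr): 2.2 per 1000.
Codon 7 UAU (Tyr): 22.9 per 1000.
Lowest frequency is 2.2 at codon 6.

6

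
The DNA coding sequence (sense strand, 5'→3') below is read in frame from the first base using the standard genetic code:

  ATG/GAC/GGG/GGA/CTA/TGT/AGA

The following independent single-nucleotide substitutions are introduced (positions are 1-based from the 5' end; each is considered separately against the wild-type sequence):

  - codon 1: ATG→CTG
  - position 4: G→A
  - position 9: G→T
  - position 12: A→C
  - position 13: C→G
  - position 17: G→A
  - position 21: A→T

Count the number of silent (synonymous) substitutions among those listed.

Codon 1: ATG (Met) → CTG (Leu) — missense.
Codon 2: GAC (Asp) → AAC (Asn) — missense.
Codon 3: GGG (Gly) → GGT (Gly) — synonymous.
Codon 4: GGA (Gly) → GGC (Gly) — synonymous.
Codon 5: CTA (Leu) → GTA (Val) — missense.
Codon 6: TGT (Cys) → TAT (Tyr) — missense.
Codon 7: AGA (Arg) → AGT (Ser) — missense.
Synonymous: 2 of 7.

2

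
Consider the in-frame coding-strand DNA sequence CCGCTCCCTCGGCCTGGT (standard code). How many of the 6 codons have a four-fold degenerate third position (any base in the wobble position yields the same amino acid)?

6

Codon 1 CCG (Pro): third position 4-fold.
Codon 2 CTC (Leu): third position 4-fold.
Codon 3 CCT (Pro): third position 4-fold.
Codon 4 CGG (Arg): third position 4-fold.
Codon 5 CCT (Pro): third position 4-fold.
Codon 6 GGT (Gly): third position 4-fold.
Four-fold degenerate third positions: 6.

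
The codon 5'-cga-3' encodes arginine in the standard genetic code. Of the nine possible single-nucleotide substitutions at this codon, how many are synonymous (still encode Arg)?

4

Position 1: AGA → 1 synonymous.
Position 2: none → 0 synonymous.
Position 3: CGT, CGC, CGG → 3 synonymous.
Total: 1 + 0 + 3 = 4.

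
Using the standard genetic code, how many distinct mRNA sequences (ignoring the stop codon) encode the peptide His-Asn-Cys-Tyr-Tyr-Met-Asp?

His: 2 codons.
Asn: 2 codons.
Cys: 2 codons.
Tyr: 2 codons.
Tyr: 2 codons.
Met: 1 codon.
Asp: 2 codons.
2 × 2 × 2 × 2 × 2 × 1 × 2 = 64.

64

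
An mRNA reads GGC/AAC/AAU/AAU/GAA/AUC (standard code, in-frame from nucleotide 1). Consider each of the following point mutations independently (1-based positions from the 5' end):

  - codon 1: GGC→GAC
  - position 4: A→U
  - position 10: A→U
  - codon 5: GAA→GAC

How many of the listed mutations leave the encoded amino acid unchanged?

Codon 1: GGC (Gly) → GAC (Asp) — missense.
Codon 2: AAC (Asn) → UAC (Tyr) — missense.
Codon 4: AAU (Asn) → UAU (Tyr) — missense.
Codon 5: GAA (Glu) → GAC (Asp) — missense.
Synonymous: 0 of 4.

0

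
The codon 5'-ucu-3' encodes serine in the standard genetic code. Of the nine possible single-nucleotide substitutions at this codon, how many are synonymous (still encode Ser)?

Position 1: none → 0 synonymous.
Position 2: none → 0 synonymous.
Position 3: UCC, UCA, UCG → 3 synonymous.
Total: 0 + 0 + 3 = 3.

3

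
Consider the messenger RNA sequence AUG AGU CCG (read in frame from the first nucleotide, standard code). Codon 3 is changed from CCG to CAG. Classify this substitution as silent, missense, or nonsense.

Position 8 falls in codon 3: CCG → Pro.
After the substitution the codon is CAG → Gln.
Pro ≠ Gln, so this is a missense mutation.

missense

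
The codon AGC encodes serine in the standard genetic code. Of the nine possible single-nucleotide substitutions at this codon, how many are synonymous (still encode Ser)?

1

Position 1: none → 0 synonymous.
Position 2: none → 0 synonymous.
Position 3: AGT → 1 synonymous.
Total: 0 + 0 + 1 = 1.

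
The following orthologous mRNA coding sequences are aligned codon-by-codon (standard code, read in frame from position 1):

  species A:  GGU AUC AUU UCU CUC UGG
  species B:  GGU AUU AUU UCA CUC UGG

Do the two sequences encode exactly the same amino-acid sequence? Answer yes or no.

Codon 1: GGU Gly / GGU Gly — identical.
Codon 2: AUC Ile / AUU Ile — synonymous.
Codon 3: AUU Ile / AUU Ile — identical.
Codon 4: UCU Ser / UCA Ser — synonymous.
Codon 5: CUC Leu / CUC Leu — identical.
Codon 6: UGG Trp / UGG Trp — identical.
Nonsynonymous differences: 0 → same protein.

yes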